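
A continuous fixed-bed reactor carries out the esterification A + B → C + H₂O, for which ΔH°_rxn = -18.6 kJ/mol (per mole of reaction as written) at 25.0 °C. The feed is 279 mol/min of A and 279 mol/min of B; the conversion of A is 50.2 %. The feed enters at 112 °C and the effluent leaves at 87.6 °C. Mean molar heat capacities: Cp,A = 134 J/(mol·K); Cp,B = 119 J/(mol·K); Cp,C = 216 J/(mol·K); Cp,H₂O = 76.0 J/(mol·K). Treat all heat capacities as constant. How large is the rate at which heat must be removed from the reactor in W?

Extent of reaction ξ = 0.502 × 279 = 140.06 mol/min
Reaction term: ξ·ΔH°_rxn = 140.06 × -18.6 = -2605.1 kJ/min
Sensible, feed 112→25 °C: -6141.1 kJ/min
Outlet flows (mol/min): A 138.94, B 138.94, C 140.06, H₂O 140.06
Sensible, products 25→87.6 °C: 4760.7 kJ/min
Q = ΔH = -3985.5 kJ/min = -66.424 kW
Heat removed = 66424 W

Q_out = 66400 W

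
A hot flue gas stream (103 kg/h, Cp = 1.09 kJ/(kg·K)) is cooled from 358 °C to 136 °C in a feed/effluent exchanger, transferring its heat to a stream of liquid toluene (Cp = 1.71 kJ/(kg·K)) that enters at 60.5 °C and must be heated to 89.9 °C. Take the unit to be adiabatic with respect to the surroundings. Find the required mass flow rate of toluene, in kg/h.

Heat released by hot stream: Q = 103 × 1.09 × (358 − 136) = 24924 kJ/h
Energy balance on cold side (adiabatic exchanger): Q = ṁ_c·Cp_c·(T_c,out − T_c,in)
ṁ_c = 24924 / [1.71 × (89.9 − 60.5)] = 495.76 kg/h

ṁ_c = 496 kg/h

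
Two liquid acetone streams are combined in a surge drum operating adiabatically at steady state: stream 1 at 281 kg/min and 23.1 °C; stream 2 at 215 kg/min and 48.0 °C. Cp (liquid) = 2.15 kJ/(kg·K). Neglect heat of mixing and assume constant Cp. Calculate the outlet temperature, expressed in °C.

T_out = 33.9 °C

No heat crosses the boundary, so H_out = H_in.
Σ ṁᵢCp,ᵢTᵢ = 281×2.15×23.1 + 215×2.15×48.0 = 36144
Σ ṁᵢCp,ᵢ = 281×2.15 + 215×2.15 = 1066.4
T_out = 36144 / 1066.4 = 33.893 °C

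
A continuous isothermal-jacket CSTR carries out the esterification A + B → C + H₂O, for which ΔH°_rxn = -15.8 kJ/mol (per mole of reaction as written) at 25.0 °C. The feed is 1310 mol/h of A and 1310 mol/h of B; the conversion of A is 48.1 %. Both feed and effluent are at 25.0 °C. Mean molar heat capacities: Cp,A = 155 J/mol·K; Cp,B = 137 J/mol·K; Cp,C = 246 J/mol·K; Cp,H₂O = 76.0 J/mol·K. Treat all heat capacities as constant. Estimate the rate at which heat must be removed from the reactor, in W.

Q_out = 2770 W

Extent of reaction ξ = 0.481 × 1310 = 630.11 mol/h
Reaction term: ξ·ΔH°_rxn = 630.11 × -15.8 = -9955.7 kJ/h
Q = ΔH = -9955.7 kJ/h = -2.7655 kW
Heat removed = 2765.5 W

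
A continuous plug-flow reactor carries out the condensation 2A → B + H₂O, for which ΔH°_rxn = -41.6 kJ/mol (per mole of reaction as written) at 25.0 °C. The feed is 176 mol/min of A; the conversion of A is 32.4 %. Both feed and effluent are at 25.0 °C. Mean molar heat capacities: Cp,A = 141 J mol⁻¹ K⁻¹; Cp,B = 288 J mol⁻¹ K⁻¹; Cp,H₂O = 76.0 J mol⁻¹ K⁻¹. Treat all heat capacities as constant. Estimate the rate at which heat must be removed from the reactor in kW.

Extent of reaction ξ = 0.324 × 176 / 2 = 28.512 mol/min
Reaction term: ξ·ΔH°_rxn = 28.512 × -41.6 = -1186.1 kJ/min
Q = ΔH = -1186.1 kJ/min = -19.768 kW
Heat removed = 19.768 kW

Q_out = 19.8 kW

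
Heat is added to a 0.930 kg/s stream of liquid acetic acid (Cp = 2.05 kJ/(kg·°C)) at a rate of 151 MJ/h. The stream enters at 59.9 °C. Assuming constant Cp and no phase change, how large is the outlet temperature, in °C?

T_out = 81.9 °C

Q = 151 MJ/h = 41.944 kJ/s
ΔT = Q/(ṁ·Cp) = 41.944/(0.930×2.05) = 22.001 K
T_out = 59.9 + 22.001 = 81.901 °C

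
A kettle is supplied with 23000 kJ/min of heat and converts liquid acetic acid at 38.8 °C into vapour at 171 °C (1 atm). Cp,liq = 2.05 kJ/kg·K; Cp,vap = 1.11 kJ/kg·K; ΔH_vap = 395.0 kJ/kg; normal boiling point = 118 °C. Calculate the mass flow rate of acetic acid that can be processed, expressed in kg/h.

ṁ = 2240 kg/h

Δh = 2.05×(118−38.8) + 395.0 + 1.11×(171−118) = 616.19 kJ/kg
Q = 23000 kJ/min = 383.33 kJ/s = 1.38e+06 kJ/h
ṁ = Q/Δh = 1.38e+06 / 616.19 = 2239.6 kg/h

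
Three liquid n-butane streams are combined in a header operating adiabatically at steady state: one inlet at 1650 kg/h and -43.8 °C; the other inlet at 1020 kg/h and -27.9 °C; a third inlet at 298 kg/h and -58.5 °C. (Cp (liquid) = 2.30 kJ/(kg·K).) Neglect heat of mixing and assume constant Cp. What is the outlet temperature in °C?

T_out = -39.8 °C

Energy balance with Q = 0: Σ ṁᵢCp,ᵢ(T_out − Tᵢ) = 0
T_out = Σ ṁᵢCp,ᵢTᵢ / Σ ṁᵢCp,ᵢ
      = -271770 / 6826.4 = -39.812 °C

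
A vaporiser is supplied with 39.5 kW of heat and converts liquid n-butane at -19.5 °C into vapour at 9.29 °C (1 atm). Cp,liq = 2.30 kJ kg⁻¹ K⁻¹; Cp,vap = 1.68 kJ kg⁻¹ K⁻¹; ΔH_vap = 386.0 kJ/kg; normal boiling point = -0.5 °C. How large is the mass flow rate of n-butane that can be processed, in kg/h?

ṁ = 319 kg/h

Δh = 2.30×(-0.5−-19.5) + 386.0 + 1.68×(9.29−-0.5) = 446.15 kJ/kg
Q = 39.5 kW = 39.5 kJ/s = 142200 kJ/h
ṁ = Q/Δh = 142200 / 446.15 = 318.73 kg/h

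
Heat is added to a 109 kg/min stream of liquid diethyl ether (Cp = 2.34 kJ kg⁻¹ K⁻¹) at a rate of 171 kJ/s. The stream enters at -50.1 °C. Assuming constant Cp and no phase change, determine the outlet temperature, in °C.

Q = 171 kJ/s = 10260 kJ/min
ΔT = Q/(ṁ·Cp) = 10260/(109×2.34) = 40.226 K
T_out = -50.1 + 40.226 = -9.8742 °C

T_out = -9.87 °C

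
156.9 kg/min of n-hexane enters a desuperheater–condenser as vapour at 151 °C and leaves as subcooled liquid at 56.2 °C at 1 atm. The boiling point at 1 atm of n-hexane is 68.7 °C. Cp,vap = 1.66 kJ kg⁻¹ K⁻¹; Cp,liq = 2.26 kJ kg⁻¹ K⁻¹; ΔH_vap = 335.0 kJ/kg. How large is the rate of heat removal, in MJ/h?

Q_c = 4710 MJ/h

vapour 151→68.7 °C: -136.62 kJ/kg
condensation at 68.7 °C: -335 kJ/kg
liquid 68.7→56.2 °C: -28.25 kJ/kg
Δh = -136.62 + -335 + -28.25 = -499.87 kJ/kg
Q = ṁ·Δh = 156.9 kg/min × -499.87 kJ/kg = -78429 kJ/min
|Q| = 1307.2 kW = 4705.8 MJ/h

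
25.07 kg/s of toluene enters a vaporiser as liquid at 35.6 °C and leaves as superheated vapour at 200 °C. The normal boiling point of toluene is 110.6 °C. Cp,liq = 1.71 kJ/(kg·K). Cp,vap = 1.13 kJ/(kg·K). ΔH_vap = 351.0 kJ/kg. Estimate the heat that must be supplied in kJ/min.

liquid 35.6→110.6 °C: 128.25 kJ/kg
vaporisation at 110.6 °C: 351 kJ/kg
vapour 110.6→200 °C: 101.02 kJ/kg
Δh = 128.25 + 351 + 101.02 = 580.27 kJ/kg
Q = ṁ·Δh = 25.07 kg/s × 580.27 kJ/kg = 14547 kJ/s
|Q| = 14547 kW = 872850 kJ/min

Q = 873000 kJ/min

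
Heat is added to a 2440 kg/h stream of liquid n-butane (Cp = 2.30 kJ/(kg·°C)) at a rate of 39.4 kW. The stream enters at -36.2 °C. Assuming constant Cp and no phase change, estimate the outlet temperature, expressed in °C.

Q = 39.4 kW = 141840 kJ/h
ΔT = Q/(ṁ·Cp) = 141840/(2440×2.30) = 25.274 K
T_out = -36.2 + 25.274 = -10.926 °C

T_out = -10.9 °C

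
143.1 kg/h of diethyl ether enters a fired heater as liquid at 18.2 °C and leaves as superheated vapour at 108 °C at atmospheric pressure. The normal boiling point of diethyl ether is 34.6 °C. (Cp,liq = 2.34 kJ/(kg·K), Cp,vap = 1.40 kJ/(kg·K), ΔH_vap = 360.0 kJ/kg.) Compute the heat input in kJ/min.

liquid 18.2→34.6 °C: 38.376 kJ/kg
vaporisation at 34.6 °C: 360 kJ/kg
vapour 34.6→108 °C: 102.76 kJ/kg
Δh = 38.376 + 360 + 102.76 = 501.14 kJ/kg
Q = ṁ·Δh = 143.1 kg/h × 501.14 kJ/kg = 71713 kJ/h
|Q| = 19.92 kW = 1195.2 kJ/min

Q = 1200 kJ/min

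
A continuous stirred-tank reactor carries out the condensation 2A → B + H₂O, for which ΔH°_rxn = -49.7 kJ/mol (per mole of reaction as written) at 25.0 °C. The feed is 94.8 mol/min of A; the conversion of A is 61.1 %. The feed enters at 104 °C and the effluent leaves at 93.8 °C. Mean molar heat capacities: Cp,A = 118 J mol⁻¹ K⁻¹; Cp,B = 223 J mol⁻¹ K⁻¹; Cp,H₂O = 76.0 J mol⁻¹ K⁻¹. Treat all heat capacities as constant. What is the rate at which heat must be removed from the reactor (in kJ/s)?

Extent of reaction ξ = 0.611 × 94.8 / 2 = 28.961 mol/min
Reaction term: ξ·ΔH°_rxn = 28.961 × -49.7 = -1439.4 kJ/min
Sensible, feed 104→25 °C: -883.73 kJ/min
Outlet flows (mol/min): A 36.877, B 28.961, H₂O 28.961
Sensible, products 25→93.8 °C: 895.15 kJ/min
Q = ΔH = -1428 kJ/min = -23.799 kW
Heat removed = 23.799 kJ/s

Q_out = 23.8 kJ/s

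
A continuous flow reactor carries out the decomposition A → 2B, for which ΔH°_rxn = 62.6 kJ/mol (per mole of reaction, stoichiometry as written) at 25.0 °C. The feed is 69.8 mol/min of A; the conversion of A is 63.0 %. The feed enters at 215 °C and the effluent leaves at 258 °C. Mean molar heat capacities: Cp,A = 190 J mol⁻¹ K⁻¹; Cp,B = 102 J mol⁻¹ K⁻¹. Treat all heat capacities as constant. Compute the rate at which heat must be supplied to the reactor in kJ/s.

Extent of reaction ξ = 0.630 × 69.8 = 43.974 mol/min
Reaction term: ξ·ΔH°_rxn = 43.974 × 62.6 = 2752.8 kJ/min
Sensible, feed 215→25 °C: -2519.8 kJ/min
Outlet flows (mol/min): A 25.826, B 87.948
Sensible, products 25→258 °C: 3233.5 kJ/min
Q = ΔH = 3466.5 kJ/min = 57.775 kW
Heat supplied = 57.775 kJ/s

Q_in = 57.8 kJ/s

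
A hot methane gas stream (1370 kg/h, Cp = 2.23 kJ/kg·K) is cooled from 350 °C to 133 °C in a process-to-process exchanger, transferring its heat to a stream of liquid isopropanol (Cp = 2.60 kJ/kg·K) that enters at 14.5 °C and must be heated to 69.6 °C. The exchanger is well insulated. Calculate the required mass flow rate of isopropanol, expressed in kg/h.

Heat released by hot stream: Q = 1370 × 2.23 × (350 − 133) = 662960 kJ/h
Energy balance on cold side (adiabatic exchanger): Q = ṁ_c·Cp_c·(T_c,out − T_c,in)
ṁ_c = 662960 / [2.60 × (69.6 − 14.5)] = 4627.6 kg/h

ṁ_c = 4630 kg/h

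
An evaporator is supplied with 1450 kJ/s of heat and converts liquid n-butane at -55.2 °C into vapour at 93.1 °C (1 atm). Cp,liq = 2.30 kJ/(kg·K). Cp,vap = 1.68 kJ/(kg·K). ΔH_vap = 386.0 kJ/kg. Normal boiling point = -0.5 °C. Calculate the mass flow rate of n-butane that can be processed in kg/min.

ṁ = 130 kg/min

Δh = 2.30×(-0.5−-55.2) + 386.0 + 1.68×(93.1−-0.5) = 669.06 kJ/kg
Q = 1450 kJ/s = 1450 kJ/s = 87000 kJ/min
ṁ = Q/Δh = 87000 / 669.06 = 130.03 kg/min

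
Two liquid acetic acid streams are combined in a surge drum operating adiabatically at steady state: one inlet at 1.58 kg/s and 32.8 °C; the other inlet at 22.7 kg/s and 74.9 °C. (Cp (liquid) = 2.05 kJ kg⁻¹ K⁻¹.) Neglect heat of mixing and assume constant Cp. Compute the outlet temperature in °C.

Energy balance with Q = 0: Σ ṁᵢCp,ᵢ(T_out − Tᵢ) = 0
T_out = Σ ṁᵢCp,ᵢTᵢ / Σ ṁᵢCp,ᵢ
      = 3591.7 / 49.774 = 72.16 °C

T_out = 72.2 °C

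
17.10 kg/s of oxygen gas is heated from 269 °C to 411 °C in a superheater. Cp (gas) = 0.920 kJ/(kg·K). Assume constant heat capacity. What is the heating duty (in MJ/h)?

Q = 8040 MJ/h

Q = ṁ·Cp·ΔT = 17.10 × 0.920 × (411 − 269) = 2233.9 kJ/s
Heating duty = 8042.2 MJ/h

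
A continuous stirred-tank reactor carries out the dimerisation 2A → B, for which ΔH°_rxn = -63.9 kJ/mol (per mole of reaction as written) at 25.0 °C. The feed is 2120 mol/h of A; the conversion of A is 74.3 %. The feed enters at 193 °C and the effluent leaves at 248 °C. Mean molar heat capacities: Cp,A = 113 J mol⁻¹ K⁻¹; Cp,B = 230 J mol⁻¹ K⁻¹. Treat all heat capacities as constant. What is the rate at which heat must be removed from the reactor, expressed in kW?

Extent of reaction ξ = 0.743 × 2120 / 2 = 787.58 mol/h
Reaction term: ξ·ΔH°_rxn = 787.58 × -63.9 = -50326 kJ/h
Sensible, feed 193→25 °C: -40246 kJ/h
Outlet flows (mol/h): A 544.84, B 787.58
Sensible, products 25→248 °C: 54124 kJ/h
Q = ΔH = -36448 kJ/h = -10.124 kW
Heat removed = 10.124 kW

Q_out = 10.1 kW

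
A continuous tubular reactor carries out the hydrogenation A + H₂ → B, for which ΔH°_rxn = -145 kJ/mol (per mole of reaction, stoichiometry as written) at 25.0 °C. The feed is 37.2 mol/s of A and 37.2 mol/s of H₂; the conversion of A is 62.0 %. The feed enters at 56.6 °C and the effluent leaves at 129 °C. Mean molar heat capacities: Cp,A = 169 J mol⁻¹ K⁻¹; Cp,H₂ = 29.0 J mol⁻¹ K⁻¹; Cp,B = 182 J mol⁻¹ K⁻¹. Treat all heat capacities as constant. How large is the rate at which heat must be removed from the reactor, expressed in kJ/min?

Extent of reaction ξ = 0.620 × 37.2 = 23.064 mol/s
Reaction term: ξ·ΔH°_rxn = 23.064 × -145 = -3344.3 kJ/s
Sensible, feed 56.6→25 °C: -232.75 kJ/s
Outlet flows (mol/s): A 14.136, H₂ 14.136, B 23.064
Sensible, products 25→129 °C: 727.64 kJ/s
Q = ΔH = -2849.4 kJ/s = -2849.4 kW
Heat removed = 170960 kJ/min

Q_out = 171000 kJ/min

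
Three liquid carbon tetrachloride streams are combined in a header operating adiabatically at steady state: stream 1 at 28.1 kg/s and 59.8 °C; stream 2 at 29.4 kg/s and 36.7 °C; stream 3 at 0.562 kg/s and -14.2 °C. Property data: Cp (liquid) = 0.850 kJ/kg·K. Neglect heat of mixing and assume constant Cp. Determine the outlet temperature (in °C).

T_out = 47.4 °C

Energy balance with Q = 0: Σ ṁᵢCp,ᵢ(T_out − Tᵢ) = 0
T_out = Σ ṁᵢCp,ᵢTᵢ / Σ ṁᵢCp,ᵢ
      = 2338.7 / 49.353 = 47.387 °C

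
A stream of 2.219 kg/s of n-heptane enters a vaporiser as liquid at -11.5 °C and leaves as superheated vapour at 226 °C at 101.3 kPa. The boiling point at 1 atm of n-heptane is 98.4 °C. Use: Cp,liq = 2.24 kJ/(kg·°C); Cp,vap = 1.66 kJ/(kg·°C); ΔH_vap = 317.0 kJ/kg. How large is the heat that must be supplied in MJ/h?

Q = 6190 MJ/h

liquid -11.5→98.4 °C: 246.18 kJ/kg
vaporisation at 98.4 °C: 317 kJ/kg
vapour 98.4→226 °C: 211.82 kJ/kg
Δh = 246.18 + 317 + 211.82 = 774.99 kJ/kg
Q = ṁ·Δh = 2.219 kg/s × 774.99 kJ/kg = 1719.7 kJ/s
|Q| = 1719.7 kW = 6190.9 MJ/h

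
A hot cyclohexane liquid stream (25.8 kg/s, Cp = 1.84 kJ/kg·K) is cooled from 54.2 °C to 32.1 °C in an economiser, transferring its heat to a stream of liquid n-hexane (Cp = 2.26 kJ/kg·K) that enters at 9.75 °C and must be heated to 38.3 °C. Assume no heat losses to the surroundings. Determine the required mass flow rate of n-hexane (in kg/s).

Heat released by hot stream: Q = 25.8 × 1.84 × (54.2 − 32.1) = 1049.1 kJ/s
Energy balance on cold side (adiabatic exchanger): Q = ṁ_c·Cp_c·(T_c,out − T_c,in)
ṁ_c = 1049.1 / [2.26 × (38.3 − 9.75)] = 16.26 kg/s

ṁ_c = 16.3 kg/s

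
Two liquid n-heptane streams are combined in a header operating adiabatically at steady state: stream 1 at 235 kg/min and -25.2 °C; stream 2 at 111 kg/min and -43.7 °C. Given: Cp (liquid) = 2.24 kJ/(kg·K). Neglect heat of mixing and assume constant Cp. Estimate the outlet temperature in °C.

Adiabatic, steady state ⇒ Σ ṁᵢCp,ᵢ(T_out − Tᵢ) = 0
Σ ṁᵢCp,ᵢTᵢ = 235×2.24×-25.2 + 111×2.24×-43.7 = -24131
Σ ṁᵢCp,ᵢ = 235×2.24 + 111×2.24 = 775.04
T_out = -24131 / 775.04 = -31.135 °C

T_out = -31.1 °C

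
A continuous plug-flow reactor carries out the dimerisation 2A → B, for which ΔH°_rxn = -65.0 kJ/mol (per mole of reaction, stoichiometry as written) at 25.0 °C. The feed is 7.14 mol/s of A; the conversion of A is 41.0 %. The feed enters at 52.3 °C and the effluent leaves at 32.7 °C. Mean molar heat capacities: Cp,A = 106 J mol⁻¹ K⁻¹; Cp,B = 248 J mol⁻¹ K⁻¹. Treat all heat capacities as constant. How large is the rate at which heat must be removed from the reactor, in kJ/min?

Q_out = 6570 kJ/min

Extent of reaction ξ = 0.410 × 7.14 / 2 = 1.4637 mol/s
Reaction term: ξ·ΔH°_rxn = 1.4637 × -65.0 = -95.14 kJ/s
Sensible, feed 52.3→25 °C: -20.662 kJ/s
Outlet flows (mol/s): A 4.2126, B 1.4637
Sensible, products 25→32.7 °C: 6.2334 kJ/s
Q = ΔH = -109.57 kJ/s = -109.57 kW
Heat removed = 6574.1 kJ/min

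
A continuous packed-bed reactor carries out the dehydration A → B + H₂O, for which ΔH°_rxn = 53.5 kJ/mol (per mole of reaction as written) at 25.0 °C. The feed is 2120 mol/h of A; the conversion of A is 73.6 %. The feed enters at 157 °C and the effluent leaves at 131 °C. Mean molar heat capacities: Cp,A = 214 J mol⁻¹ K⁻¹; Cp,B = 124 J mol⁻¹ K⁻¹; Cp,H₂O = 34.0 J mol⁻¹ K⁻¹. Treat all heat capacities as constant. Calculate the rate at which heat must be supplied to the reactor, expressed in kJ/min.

Extent of reaction ξ = 0.736 × 2120 = 1560.3 mol/h
Reaction term: ξ·ΔH°_rxn = 1560.3 × 53.5 = 83477 kJ/h
Sensible, feed 157→25 °C: -59886 kJ/h
Outlet flows (mol/h): A 559.68, B 1560.3, H₂O 1560.3
Sensible, products 25→131 °C: 38828 kJ/h
Q = ΔH = 62419 kJ/h = 17.339 kW
Heat supplied = 1040.3 kJ/min

Q_in = 1040 kJ/min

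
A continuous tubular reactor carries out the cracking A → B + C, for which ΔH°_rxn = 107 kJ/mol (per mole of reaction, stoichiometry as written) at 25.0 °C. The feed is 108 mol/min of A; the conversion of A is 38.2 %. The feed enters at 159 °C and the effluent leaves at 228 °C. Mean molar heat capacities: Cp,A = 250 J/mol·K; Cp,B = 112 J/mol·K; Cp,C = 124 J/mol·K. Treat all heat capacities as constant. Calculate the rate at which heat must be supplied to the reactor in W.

Extent of reaction ξ = 0.382 × 108 = 41.256 mol/min
Reaction term: ξ·ΔH°_rxn = 41.256 × 107 = 4414.4 kJ/min
Sensible, feed 159→25 °C: -3618 kJ/min
Outlet flows (mol/min): A 66.744, B 41.256, C 41.256
Sensible, products 25→228 °C: 5363.8 kJ/min
Q = ΔH = 6160.1 kJ/min = 102.67 kW
Heat supplied = 102670 W

Q_in = 103000 W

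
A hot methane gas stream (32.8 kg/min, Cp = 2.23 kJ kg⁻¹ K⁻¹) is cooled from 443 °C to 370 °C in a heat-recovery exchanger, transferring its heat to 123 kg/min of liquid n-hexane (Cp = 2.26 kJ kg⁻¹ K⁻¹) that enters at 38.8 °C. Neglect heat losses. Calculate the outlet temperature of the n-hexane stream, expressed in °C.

T_c,out = 58.0 °C

Heat released by hot stream: Q = 32.8 × 2.23 × (443 − 370) = 5339.5 kJ/min
Energy balance on cold side (adiabatic exchanger): Q = ṁ_c·Cp_c·(T_c,out − T_c,in)
T_c,out = 38.8 + 5339.5/(123 × 2.26) = 58.008 °C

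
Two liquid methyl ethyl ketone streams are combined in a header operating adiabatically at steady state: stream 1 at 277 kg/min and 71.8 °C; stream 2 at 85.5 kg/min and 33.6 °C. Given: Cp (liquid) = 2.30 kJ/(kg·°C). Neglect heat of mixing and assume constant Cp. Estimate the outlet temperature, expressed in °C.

T_out = 62.8 °C

No heat crosses the boundary, so H_out = H_in.
T_out = Σ ṁᵢCp,ᵢTᵢ / Σ ṁᵢCp,ᵢ
      = 52351 / 833.75 = 62.79 °C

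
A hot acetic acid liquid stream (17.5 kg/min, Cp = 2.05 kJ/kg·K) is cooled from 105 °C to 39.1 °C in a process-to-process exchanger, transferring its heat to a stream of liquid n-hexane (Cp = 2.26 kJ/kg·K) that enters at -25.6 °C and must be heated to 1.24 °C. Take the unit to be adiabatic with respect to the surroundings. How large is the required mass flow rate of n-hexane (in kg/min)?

ṁ_c = 39.0 kg/min

Heat released by hot stream: Q = 17.5 × 2.05 × (105 − 39.1) = 2364.2 kJ/min
Energy balance on cold side (adiabatic exchanger): Q = ṁ_c·Cp_c·(T_c,out − T_c,in)
ṁ_c = 2364.2 / [2.26 × (1.24 − -25.6)] = 38.975 kg/min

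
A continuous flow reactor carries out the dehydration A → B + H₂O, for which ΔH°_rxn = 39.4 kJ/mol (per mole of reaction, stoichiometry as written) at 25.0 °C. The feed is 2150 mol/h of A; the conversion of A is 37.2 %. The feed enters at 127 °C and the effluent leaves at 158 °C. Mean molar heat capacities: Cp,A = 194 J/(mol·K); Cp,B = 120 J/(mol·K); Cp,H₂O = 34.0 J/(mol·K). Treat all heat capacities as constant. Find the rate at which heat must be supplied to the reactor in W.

Extent of reaction ξ = 0.372 × 2150 = 799.8 mol/h
Reaction term: ξ·ΔH°_rxn = 799.8 × 39.4 = 31512 kJ/h
Sensible, feed 127→25 °C: -42544 kJ/h
Outlet flows (mol/h): A 1350.2, B 799.8, H₂O 799.8
Sensible, products 25→158 °C: 51219 kJ/h
Q = ΔH = 40187 kJ/h = 11.163 kW
Heat supplied = 11163 W

Q_in = 11200 W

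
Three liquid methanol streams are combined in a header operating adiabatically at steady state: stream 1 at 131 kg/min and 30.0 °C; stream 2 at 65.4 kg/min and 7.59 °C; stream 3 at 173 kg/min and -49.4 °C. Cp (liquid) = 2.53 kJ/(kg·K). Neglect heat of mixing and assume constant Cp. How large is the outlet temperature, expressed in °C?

T_out = -11.2 °C

Energy balance with Q = 0: Σ ṁᵢCp,ᵢ(T_out − Tᵢ) = 0
T_out = Σ ṁᵢCp,ᵢTᵢ / Σ ṁᵢCp,ᵢ
      = -10423 / 934.58 = -11.153 °C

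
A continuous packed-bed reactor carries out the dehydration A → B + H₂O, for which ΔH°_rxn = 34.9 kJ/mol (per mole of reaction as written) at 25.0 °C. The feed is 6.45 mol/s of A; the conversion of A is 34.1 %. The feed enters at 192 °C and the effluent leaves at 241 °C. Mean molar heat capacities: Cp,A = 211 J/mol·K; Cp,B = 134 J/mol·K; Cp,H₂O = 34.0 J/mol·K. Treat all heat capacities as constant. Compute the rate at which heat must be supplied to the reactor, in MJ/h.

Extent of reaction ξ = 0.341 × 6.45 = 2.1995 mol/s
Reaction term: ξ·ΔH°_rxn = 2.1995 × 34.9 = 76.761 kJ/s
Sensible, feed 192→25 °C: -227.28 kJ/s
Outlet flows (mol/s): A 4.2506, B 2.1995, H₂O 2.1995
Sensible, products 25→241 °C: 273.54 kJ/s
Q = ΔH = 123.02 kJ/s = 123.02 kW
Heat supplied = 442.87 MJ/h

Q_in = 443 MJ/h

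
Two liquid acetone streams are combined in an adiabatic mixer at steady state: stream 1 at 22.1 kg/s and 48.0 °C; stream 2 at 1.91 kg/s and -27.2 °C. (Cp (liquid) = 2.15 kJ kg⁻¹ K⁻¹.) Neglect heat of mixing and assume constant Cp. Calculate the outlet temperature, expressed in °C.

No heat crosses the boundary, so H_out = H_in.
T_out = Σ ṁᵢCp,ᵢTᵢ / Σ ṁᵢCp,ᵢ
      = 2169 / 51.621 = 42.018 °C

T_out = 42.0 °C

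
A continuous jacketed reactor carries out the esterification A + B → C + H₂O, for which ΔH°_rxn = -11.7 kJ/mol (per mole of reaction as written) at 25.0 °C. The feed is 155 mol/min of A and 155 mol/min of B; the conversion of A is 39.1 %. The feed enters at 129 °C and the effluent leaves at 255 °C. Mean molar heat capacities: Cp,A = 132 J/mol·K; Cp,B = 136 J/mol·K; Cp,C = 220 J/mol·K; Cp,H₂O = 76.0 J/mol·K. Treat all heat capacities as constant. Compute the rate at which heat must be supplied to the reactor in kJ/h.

Q_in = 295000 kJ/h

Extent of reaction ξ = 0.391 × 155 = 60.605 mol/min
Reaction term: ξ·ΔH°_rxn = 60.605 × -11.7 = -709.08 kJ/min
Sensible, feed 129→25 °C: -4320.2 kJ/min
Outlet flows (mol/min): A 94.395, B 94.395, C 60.605, H₂O 60.605
Sensible, products 25→255 °C: 9944.5 kJ/min
Q = ΔH = 4915.3 kJ/min = 81.921 kW
Heat supplied = 294920 kJ/h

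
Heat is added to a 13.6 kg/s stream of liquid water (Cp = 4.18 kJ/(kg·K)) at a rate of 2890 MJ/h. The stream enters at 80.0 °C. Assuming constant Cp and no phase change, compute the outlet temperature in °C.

Q = 2890 MJ/h = 802.78 kJ/s
ΔT = Q/(ṁ·Cp) = 802.78/(13.6×4.18) = 14.121 K
T_out = 80.0 + 14.121 = 94.121 °C

T_out = 94.1 °C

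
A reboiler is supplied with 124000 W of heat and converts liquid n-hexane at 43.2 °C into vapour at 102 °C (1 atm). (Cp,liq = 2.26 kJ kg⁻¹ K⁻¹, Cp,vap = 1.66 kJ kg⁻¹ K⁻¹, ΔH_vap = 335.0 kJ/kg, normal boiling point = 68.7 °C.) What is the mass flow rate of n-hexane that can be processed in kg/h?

Δh = 2.26×(68.7−43.2) + 335.0 + 1.66×(102−68.7) = 447.91 kJ/kg
Q = 124000 W = 124 kJ/s = 446400 kJ/h
ṁ = Q/Δh = 446400 / 447.91 = 996.63 kg/h

ṁ = 997 kg/h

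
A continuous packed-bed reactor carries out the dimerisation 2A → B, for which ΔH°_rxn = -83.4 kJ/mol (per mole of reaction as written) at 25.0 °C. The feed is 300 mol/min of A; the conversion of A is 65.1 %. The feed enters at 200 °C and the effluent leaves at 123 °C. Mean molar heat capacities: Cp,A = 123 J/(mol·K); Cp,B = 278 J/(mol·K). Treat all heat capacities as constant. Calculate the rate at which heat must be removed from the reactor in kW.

Q_out = 178 kW

Extent of reaction ξ = 0.651 × 300 / 2 = 97.65 mol/min
Reaction term: ξ·ΔH°_rxn = 97.65 × -83.4 = -8144 kJ/min
Sensible, feed 200→25 °C: -6457.5 kJ/min
Outlet flows (mol/min): A 104.7, B 97.65
Sensible, products 25→123 °C: 3922.4 kJ/min
Q = ΔH = -10679 kJ/min = -177.98 kW
Heat removed = 177.98 kW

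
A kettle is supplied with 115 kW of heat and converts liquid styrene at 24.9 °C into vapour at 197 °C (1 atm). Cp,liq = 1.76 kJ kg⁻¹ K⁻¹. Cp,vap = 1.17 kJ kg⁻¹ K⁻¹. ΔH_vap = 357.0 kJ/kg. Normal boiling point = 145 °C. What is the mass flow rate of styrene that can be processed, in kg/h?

Δh = 1.76×(145−24.9) + 357.0 + 1.17×(197−145) = 629.22 kJ/kg
Q = 115 kW = 115 kJ/s = 414000 kJ/h
ṁ = Q/Δh = 414000 / 629.22 = 657.96 kg/h

ṁ = 658 kg/h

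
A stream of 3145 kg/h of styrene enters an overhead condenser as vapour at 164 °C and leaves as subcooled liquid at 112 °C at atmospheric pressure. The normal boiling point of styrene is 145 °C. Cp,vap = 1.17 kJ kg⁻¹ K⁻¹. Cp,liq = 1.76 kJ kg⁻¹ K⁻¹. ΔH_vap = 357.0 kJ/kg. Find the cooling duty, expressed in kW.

vapour 164→145 °C: -22.23 kJ/kg
condensation at 145 °C: -357 kJ/kg
liquid 145→112 °C: -58.08 kJ/kg
Δh = -22.23 + -357 + -58.08 = -437.31 kJ/kg
Q = ṁ·Δh = 3145 kg/h × -437.31 kJ/kg = -1.3753e+06 kJ/h
|Q| = 382.04 kW

Q_c = 382 kW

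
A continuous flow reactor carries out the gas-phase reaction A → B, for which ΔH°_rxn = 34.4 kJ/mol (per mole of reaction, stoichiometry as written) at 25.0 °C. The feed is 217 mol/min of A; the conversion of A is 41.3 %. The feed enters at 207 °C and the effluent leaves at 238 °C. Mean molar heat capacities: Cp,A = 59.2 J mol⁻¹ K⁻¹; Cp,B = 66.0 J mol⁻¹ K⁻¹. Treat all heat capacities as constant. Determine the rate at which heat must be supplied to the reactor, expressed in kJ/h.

Extent of reaction ξ = 0.413 × 217 = 89.621 mol/min
Reaction term: ξ·ΔH°_rxn = 89.621 × 34.4 = 3083 kJ/min
Sensible, feed 207→25 °C: -2338 kJ/min
Outlet flows (mol/min): A 127.38, B 89.621
Sensible, products 25→238 °C: 2866.1 kJ/min
Q = ΔH = 3611 kJ/min = 60.183 kW
Heat supplied = 216660 kJ/h

Q_in = 217000 kJ/h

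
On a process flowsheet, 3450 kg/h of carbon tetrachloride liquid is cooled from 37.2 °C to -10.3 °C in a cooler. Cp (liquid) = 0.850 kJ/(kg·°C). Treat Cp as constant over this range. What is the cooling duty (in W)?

Q_c = 38700 W

Q = ṁ·Cp·ΔT = 3450 × 0.850 × (-10.3 − 37.2) = -139290 kJ/h
Converting: 139290 / 3600 s = 38.693 kW
Cooling duty = 38693 W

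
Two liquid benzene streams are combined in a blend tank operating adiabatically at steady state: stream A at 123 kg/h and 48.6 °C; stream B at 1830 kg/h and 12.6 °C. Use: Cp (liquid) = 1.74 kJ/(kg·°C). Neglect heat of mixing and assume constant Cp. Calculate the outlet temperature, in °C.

T_out = 14.9 °C

No heat crosses the boundary, so H_out = H_in.
Σ ṁᵢCp,ᵢTᵢ = 123×1.74×48.6 + 1830×1.74×12.6 = 50522
Σ ṁᵢCp,ᵢ = 123×1.74 + 1830×1.74 = 3398.2
T_out = 50522 / 3398.2 = 14.867 °C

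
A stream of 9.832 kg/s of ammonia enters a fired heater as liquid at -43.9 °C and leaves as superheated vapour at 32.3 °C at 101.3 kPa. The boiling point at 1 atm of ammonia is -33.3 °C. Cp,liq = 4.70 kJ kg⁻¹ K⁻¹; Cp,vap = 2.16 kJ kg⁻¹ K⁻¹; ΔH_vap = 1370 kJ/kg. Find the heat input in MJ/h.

Q = 55300 MJ/h

liquid -43.9→-33.3 °C: 49.82 kJ/kg
vaporisation at -33.3 °C: 1370 kJ/kg
vapour -33.3→32.3 °C: 141.7 kJ/kg
Δh = 49.82 + 1370 + 141.7 = 1561.5 kJ/kg
Q = ṁ·Δh = 9.832 kg/s × 1561.5 kJ/kg = 15353 kJ/s
|Q| = 15353 kW = 55270 MJ/h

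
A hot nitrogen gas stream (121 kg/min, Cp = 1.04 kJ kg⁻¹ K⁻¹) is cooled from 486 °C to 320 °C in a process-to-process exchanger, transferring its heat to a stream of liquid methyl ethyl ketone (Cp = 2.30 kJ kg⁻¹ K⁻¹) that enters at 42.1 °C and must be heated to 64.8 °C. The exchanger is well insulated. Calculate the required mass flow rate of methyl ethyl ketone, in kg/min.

Heat released by hot stream: Q = 121 × 1.04 × (486 − 320) = 20889 kJ/min
Energy balance on cold side (adiabatic exchanger): Q = ṁ_c·Cp_c·(T_c,out − T_c,in)
ṁ_c = 20889 / [2.30 × (64.8 − 42.1)] = 400.1 kg/min

ṁ_c = 400 kg/min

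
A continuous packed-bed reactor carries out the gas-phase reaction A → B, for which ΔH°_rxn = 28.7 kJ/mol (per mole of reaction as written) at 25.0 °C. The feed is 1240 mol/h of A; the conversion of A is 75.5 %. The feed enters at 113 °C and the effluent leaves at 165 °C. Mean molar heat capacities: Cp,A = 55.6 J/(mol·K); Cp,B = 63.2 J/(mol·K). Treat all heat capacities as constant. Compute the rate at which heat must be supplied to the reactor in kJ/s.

Q_in = 8.74 kJ/s

Extent of reaction ξ = 0.755 × 1240 = 936.2 mol/h
Reaction term: ξ·ΔH°_rxn = 936.2 × 28.7 = 26869 kJ/h
Sensible, feed 113→25 °C: -6067.1 kJ/h
Outlet flows (mol/h): A 303.8, B 936.2
Sensible, products 25→165 °C: 10648 kJ/h
Q = ΔH = 31450 kJ/h = 8.7362 kW
Heat supplied = 8.7362 kJ/s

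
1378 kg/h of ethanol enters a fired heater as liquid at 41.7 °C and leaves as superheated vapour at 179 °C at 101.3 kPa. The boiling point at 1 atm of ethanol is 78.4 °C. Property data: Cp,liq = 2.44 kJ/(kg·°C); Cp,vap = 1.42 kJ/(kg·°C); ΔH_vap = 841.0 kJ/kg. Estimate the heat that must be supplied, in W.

liquid 41.7→78.4 °C: 89.548 kJ/kg
vaporisation at 78.4 °C: 841 kJ/kg
vapour 78.4→179 °C: 142.85 kJ/kg
Δh = 89.548 + 841 + 142.85 = 1073.4 kJ/kg
Q = ṁ·Δh = 1378 kg/h × 1073.4 kJ/kg = 1.4791e+06 kJ/h
|Q| = 410.87 kW = 410870 W

Q = 411000 W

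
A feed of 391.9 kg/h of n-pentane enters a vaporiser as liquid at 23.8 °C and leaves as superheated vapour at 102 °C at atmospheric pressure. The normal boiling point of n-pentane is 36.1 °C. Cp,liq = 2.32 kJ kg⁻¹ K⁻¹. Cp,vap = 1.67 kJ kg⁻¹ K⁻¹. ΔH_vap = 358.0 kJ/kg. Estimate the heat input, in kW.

Q = 54.1 kW

liquid 23.8→36.1 °C: 28.536 kJ/kg
vaporisation at 36.1 °C: 358 kJ/kg
vapour 36.1→102 °C: 110.05 kJ/kg
Δh = 28.536 + 358 + 110.05 = 496.59 kJ/kg
Q = ṁ·Δh = 391.9 kg/h × 496.59 kJ/kg = 194610 kJ/h
|Q| = 54.059 kW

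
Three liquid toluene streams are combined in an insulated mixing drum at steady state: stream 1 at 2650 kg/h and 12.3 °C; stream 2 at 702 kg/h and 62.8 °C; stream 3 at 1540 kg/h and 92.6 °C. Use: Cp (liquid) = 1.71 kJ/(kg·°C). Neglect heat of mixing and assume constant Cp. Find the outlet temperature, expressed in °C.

T_out = 44.8 °C

No heat crosses the boundary, so H_out = H_in.
Σ ṁᵢCp,ᵢTᵢ = 2650×1.71×12.3 + 702×1.71×62.8 + 1540×1.71×92.6 = 374980
Σ ṁᵢCp,ᵢ = 2650×1.71 + 702×1.71 + 1540×1.71 = 8365.3
T_out = 374980 / 8365.3 = 44.825 °C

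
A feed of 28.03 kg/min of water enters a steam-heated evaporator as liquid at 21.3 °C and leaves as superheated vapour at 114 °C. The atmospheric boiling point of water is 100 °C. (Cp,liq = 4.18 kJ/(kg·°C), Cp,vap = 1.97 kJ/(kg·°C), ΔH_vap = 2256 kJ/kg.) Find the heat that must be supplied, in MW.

Q = 1.22 MW

liquid 21.3→100 °C: 328.97 kJ/kg
vaporisation at 100 °C: 2256 kJ/kg
vapour 100→114 °C: 27.58 kJ/kg
Δh = 328.97 + 2256 + 27.58 = 2612.5 kJ/kg
Q = ṁ·Δh = 28.03 kg/min × 2612.5 kJ/kg = 73230 kJ/min
|Q| = 1220.5 kW = 1.2205 MW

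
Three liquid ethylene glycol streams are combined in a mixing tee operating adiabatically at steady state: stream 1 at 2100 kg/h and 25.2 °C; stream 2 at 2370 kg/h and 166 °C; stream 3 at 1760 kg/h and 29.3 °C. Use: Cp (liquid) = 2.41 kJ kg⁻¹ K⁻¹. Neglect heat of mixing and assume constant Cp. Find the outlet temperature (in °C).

No heat crosses the boundary, so H_out = H_in.
T_out = Σ ṁᵢCp,ᵢTᵢ / Σ ṁᵢCp,ᵢ
      = 1.2e+06 / 15014 = 79.921 °C

T_out = 79.9 °C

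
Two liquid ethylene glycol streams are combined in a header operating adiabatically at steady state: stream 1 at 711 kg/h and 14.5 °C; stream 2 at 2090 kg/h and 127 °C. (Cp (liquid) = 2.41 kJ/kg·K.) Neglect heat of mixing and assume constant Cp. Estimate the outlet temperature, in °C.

T_out = 98.4 °C

Adiabatic, steady state ⇒ Σ ṁᵢCp,ᵢ(T_out − Tᵢ) = 0
T_out = Σ ṁᵢCp,ᵢTᵢ / Σ ṁᵢCp,ᵢ
      = 664530 / 6750.4 = 98.443 °C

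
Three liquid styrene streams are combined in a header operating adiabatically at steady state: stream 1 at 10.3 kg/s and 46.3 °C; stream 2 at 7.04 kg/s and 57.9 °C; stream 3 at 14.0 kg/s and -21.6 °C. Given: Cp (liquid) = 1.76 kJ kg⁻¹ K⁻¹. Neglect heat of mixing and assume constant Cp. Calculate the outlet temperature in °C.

T_out = 18.6 °C

Energy balance with Q = 0: Σ ṁᵢCp,ᵢ(T_out − Tᵢ) = 0
Σ ṁᵢCp,ᵢTᵢ = 10.3×1.76×46.3 + 7.04×1.76×57.9 + 14.0×1.76×-21.6 = 1024.5
Σ ṁᵢCp,ᵢ = 10.3×1.76 + 7.04×1.76 + 14.0×1.76 = 55.158
T_out = 1024.5 / 55.158 = 18.574 °C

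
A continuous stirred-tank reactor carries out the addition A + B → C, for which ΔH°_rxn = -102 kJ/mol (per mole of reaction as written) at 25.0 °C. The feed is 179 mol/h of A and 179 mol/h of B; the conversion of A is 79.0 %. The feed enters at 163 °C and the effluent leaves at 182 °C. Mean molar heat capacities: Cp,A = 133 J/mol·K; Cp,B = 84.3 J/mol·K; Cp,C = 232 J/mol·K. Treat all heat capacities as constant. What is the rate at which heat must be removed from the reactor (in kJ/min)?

Extent of reaction ξ = 0.790 × 179 = 141.41 mol/h
Reaction term: ξ·ΔH°_rxn = 141.41 × -102 = -14424 kJ/h
Sensible, feed 163→25 °C: -5367.7 kJ/h
Outlet flows (mol/h): A 37.59, B 37.59, C 141.41
Sensible, products 25→182 °C: 6433.1 kJ/h
Q = ΔH = -13358 kJ/h = -3.7107 kW
Heat removed = 222.64 kJ/min

Q_out = 223 kJ/min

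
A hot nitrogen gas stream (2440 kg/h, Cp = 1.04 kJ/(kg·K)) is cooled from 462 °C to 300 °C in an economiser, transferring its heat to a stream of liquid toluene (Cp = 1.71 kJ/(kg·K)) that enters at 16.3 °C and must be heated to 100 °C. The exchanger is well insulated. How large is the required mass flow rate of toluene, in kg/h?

Heat released by hot stream: Q = 2440 × 1.04 × (462 − 300) = 411090 kJ/h
Energy balance on cold side (adiabatic exchanger): Q = ṁ_c·Cp_c·(T_c,out − T_c,in)
ṁ_c = 411090 / [1.71 × (100 − 16.3)] = 2872.2 kg/h

ṁ_c = 2870 kg/h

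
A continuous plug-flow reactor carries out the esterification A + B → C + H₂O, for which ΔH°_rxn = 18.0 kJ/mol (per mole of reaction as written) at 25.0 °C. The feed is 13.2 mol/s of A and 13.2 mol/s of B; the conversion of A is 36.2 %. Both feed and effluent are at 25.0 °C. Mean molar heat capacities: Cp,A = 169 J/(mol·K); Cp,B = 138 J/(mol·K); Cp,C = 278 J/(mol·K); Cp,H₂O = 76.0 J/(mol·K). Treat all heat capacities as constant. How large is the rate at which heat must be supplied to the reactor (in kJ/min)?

Q_in = 5160 kJ/min

Extent of reaction ξ = 0.362 × 13.2 = 4.7784 mol/s
Reaction term: ξ·ΔH°_rxn = 4.7784 × 18.0 = 86.011 kJ/s
Q = ΔH = 86.011 kJ/s = 86.011 kW
Heat supplied = 5160.7 kJ/min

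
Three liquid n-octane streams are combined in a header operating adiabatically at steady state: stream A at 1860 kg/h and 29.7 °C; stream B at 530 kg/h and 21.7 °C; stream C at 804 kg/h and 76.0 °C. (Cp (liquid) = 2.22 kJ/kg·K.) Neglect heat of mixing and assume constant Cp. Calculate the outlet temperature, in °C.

Adiabatic, steady state ⇒ Σ ṁᵢCp,ᵢ(T_out − Tᵢ) = 0
Σ ṁᵢCp,ᵢTᵢ = 1860×2.22×29.7 + 530×2.22×21.7 + 804×2.22×76.0 = 283820
Σ ṁᵢCp,ᵢ = 1860×2.22 + 530×2.22 + 804×2.22 = 7090.7
T_out = 283820 / 7090.7 = 40.027 °C

T_out = 40.0 °C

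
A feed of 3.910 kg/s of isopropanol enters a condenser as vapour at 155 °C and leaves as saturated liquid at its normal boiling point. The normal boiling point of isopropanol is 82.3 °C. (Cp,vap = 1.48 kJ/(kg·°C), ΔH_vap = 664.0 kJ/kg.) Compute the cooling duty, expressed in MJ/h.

Q_c = 10900 MJ/h

vapour 155→82.3 °C: -107.6 kJ/kg
condensation at 82.3 °C: -664 kJ/kg
Δh = -107.6 + -664 = -771.6 kJ/kg
Q = ṁ·Δh = 3.910 kg/s × -771.6 kJ/kg = -3016.9 kJ/s
|Q| = 3016.9 kW = 10861 MJ/h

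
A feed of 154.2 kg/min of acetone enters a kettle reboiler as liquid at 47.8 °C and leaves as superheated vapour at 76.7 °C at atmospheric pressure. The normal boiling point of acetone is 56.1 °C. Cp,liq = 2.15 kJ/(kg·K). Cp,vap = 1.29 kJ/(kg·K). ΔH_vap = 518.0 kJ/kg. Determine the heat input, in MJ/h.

Q = 5200 MJ/h

liquid 47.8→56.1 °C: 17.845 kJ/kg
vaporisation at 56.1 °C: 518 kJ/kg
vapour 56.1→76.7 °C: 26.574 kJ/kg
Δh = 17.845 + 518 + 26.574 = 562.42 kJ/kg
Q = ṁ·Δh = 154.2 kg/min × 562.42 kJ/kg = 86725 kJ/min
|Q| = 1445.4 kW = 5203.5 MJ/h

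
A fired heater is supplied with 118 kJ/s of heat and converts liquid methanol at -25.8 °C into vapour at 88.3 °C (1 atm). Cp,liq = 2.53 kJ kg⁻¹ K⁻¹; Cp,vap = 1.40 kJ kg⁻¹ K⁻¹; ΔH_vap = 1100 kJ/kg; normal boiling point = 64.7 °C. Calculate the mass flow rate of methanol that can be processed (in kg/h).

ṁ = 312 kg/h

Δh = 2.53×(64.7−-25.8) + 1100 + 1.40×(88.3−64.7) = 1362 kJ/kg
Q = 118 kJ/s = 118 kJ/s = 424800 kJ/h
ṁ = Q/Δh = 424800 / 1362 = 311.89 kg/h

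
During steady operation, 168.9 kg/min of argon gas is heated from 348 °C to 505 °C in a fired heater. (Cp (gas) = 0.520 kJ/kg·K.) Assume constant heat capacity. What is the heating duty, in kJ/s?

Q = ṁ·Cp·ΔT = 168.9 × 0.520 × (505 − 348) = 13789 kJ/min
Converting: 13789 / 60 s = 229.82 kW

Q = 230 kJ/s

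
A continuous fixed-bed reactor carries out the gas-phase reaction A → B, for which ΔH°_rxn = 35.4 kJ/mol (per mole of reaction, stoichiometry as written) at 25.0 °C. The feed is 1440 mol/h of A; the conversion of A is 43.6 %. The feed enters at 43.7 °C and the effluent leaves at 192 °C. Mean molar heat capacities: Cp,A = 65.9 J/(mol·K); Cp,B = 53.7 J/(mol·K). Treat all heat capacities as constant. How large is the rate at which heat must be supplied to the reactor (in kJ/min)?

Extent of reaction ξ = 0.436 × 1440 = 627.84 mol/h
Reaction term: ξ·ΔH°_rxn = 627.84 × 35.4 = 22226 kJ/h
Sensible, feed 43.7→25 °C: -1774.6 kJ/h
Outlet flows (mol/h): A 812.16, B 627.84
Sensible, products 25→192 °C: 14568 kJ/h
Q = ΔH = 35019 kJ/h = 9.7276 kW
Heat supplied = 583.66 kJ/min

Q_in = 584 kJ/min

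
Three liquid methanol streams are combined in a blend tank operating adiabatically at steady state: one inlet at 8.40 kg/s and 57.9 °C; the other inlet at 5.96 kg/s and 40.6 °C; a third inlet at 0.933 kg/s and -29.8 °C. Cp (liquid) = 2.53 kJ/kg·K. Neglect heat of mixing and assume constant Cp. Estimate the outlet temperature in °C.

T_out = 45.8 °C

Adiabatic, steady state ⇒ Σ ṁᵢCp,ᵢ(T_out − Tᵢ) = 0
T_out = Σ ṁᵢCp,ᵢTᵢ / Σ ṁᵢCp,ᵢ
      = 1772.3 / 38.691 = 45.807 °C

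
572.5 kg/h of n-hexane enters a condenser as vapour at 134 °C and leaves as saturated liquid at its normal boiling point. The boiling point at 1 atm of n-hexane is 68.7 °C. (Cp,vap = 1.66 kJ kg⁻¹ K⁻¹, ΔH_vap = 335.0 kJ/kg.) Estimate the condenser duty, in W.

vapour 134→68.7 °C: -108.4 kJ/kg
condensation at 68.7 °C: -335 kJ/kg
Δh = -108.4 + -335 = -443.4 kJ/kg
Q = ṁ·Δh = 572.5 kg/h × -443.4 kJ/kg = -253850 kJ/h
|Q| = 70.513 kW = 70513 W

Q_c = 70500 W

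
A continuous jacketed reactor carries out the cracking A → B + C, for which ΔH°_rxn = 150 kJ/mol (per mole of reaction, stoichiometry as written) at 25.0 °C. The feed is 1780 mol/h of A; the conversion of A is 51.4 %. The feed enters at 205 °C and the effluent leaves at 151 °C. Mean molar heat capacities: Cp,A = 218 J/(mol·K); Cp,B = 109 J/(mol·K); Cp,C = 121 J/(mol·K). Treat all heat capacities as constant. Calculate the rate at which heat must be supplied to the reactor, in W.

Extent of reaction ξ = 0.514 × 1780 = 914.92 mol/h
Reaction term: ξ·ΔH°_rxn = 914.92 × 150 = 137240 kJ/h
Sensible, feed 205→25 °C: -69847 kJ/h
Outlet flows (mol/h): A 865.08, B 914.92, C 914.92
Sensible, products 25→151 °C: 50276 kJ/h
Q = ΔH = 117670 kJ/h = 32.685 kW
Heat supplied = 32685 W

Q_in = 32700 W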